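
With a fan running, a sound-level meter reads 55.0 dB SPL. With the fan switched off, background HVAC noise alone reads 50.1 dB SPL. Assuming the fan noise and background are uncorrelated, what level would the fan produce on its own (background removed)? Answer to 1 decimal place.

53.3 dB SPL

Background correction is a power subtraction:
L_src = 10·log₁₀(10^(55.0/10) − 10^(50.1/10)) = 10·log₁₀(213900) = 53.3 dB SPL.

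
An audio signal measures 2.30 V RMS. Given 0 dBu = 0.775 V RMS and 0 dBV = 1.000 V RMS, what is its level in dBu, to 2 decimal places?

dBu = 20·log₁₀(V / 0.775 V).
20·log₁₀(2.30/0.775) = +9.45 dBu.

+9.45 dBu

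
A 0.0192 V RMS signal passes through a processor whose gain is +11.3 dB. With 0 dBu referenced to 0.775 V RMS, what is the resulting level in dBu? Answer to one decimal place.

Input level: 20·log₁₀(0.0192/0.775) = -32.12 dBu.
Output: -32.12 + 11.3 = -20.8 dBu.

-20.8 dBu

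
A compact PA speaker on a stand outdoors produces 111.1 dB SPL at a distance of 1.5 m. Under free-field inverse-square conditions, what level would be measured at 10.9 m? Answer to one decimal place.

Inverse-square spreading gives ΔL = −20·log₁₀(d₂/d₁).
ΔL = −20·log₁₀(10.9/1.5) = -17.23 dB, so L₂ = 111.1 + (-17.23) = 93.9 dB SPL.

93.9 dB SPL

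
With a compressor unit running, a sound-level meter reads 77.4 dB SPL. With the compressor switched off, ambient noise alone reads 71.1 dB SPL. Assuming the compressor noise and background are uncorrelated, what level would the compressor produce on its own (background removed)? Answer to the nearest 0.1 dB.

76.2 dB SPL

Remove the background by subtracting linear intensities:
L_src = 10·log₁₀(10^(77.4/10) − 10^(71.1/10)) = 10·log₁₀(42070000) = 76.2 dB SPL.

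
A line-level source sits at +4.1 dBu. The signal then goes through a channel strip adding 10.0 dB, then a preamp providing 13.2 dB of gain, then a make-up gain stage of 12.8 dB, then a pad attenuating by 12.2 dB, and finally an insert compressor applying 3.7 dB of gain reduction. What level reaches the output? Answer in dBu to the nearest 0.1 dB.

+24.2 dBu

In dB, series stages simply add:
+4.1 + 10.0 + 13.2 + 12.8 − 12.2 − 3.7 = +24.2 dBu.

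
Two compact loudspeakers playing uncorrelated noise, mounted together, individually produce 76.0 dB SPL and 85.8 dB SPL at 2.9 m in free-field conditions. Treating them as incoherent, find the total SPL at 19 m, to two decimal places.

Combined at 2.9 m: 10·log₁₀(10^(76.0/10)+10^(85.8/10)) = 86.232 dB SPL.
Then apply −20·log₁₀(19/2.9) = -16.327 dB → 69.91 dB SPL.

69.91 dB SPL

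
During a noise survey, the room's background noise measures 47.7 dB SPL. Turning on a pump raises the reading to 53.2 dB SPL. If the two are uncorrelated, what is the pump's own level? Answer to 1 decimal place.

Background correction is a power subtraction:
L_src = 10·log₁₀(10^(53.2/10) − 10^(47.7/10)) = 10·log₁₀(150000) = 51.8 dB SPL.

51.8 dB SPL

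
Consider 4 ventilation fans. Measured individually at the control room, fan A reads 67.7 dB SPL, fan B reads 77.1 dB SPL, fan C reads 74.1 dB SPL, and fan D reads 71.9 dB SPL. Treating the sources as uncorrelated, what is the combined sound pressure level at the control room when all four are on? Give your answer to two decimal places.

Add the sources as powers (linear), then convert back to dB:
L_total = 10·log₁₀(10^(67.7/10) + 10^(77.1/10) + 10^(74.1/10) + 10^(71.9/10)) = 10·log₁₀(98370000) = 79.93 dB SPL.

79.93 dB SPL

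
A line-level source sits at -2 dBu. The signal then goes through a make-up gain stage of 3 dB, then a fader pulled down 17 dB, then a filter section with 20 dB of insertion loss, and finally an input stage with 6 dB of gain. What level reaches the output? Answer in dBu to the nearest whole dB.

Cascaded gains and losses add directly in dB.
-2 + 3 − 17 − 20 + 6 = -30 dBu.

-30 dBu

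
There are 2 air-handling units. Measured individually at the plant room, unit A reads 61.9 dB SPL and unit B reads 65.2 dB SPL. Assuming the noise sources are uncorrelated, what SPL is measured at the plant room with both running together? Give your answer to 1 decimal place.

Incoherent sources sum as intensities:
L_total = 10·log₁₀(10^(61.9/10) + 10^(65.2/10)) = 10·log₁₀(4860000) = 66.9 dB SPL.

66.9 dB SPL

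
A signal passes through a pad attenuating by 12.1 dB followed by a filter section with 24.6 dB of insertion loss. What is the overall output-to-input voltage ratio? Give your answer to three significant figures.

0.0146

Net gain = (−12.1) + (−24.6) = -36.7 dB.
Voltage ratio = 10^(-36.7/20) = 0.0146.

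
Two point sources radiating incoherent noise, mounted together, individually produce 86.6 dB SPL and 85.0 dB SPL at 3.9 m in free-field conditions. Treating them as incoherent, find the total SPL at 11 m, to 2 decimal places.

Combined at 3.9 m: 10·log₁₀(10^(86.6/10)+10^(85.0/10)) = 88.884 dB SPL.
Then apply −20·log₁₀(11/3.9) = -9.007 dB → 79.88 dB SPL.

79.88 dB SPL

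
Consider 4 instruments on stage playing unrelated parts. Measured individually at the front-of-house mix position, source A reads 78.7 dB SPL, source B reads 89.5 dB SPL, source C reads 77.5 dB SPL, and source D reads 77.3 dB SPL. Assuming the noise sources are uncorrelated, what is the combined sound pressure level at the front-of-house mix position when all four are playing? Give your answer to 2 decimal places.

90.32 dB SPL

Uncorrelated sources add in intensity (power), not in dB.
L_total = 10·log₁₀(10^(78.7/10) + 10^(89.5/10) + 10^(77.5/10) + 10^(77.3/10)) = 10·log₁₀(1075000000) = 90.32 dB SPL.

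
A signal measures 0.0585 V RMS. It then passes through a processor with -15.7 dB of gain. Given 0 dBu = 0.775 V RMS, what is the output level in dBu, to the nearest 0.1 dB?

Input level: 20·log₁₀(0.0585/0.775) = -22.44 dBu.
Output: -22.44 − 15.7 = -38.1 dBu.

-38.1 dBu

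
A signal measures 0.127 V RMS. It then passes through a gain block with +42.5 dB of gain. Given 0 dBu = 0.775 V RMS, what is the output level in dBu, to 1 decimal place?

Input level: 20·log₁₀(0.127/0.775) = -15.71 dBu.
Output: -15.71 + 42.5 = +26.8 dBu.

+26.8 dBu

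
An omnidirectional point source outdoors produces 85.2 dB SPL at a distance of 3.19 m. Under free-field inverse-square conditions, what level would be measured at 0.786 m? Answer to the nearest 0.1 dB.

97.4 dB SPL

For a point source in a free field, ΔL = −20·log₁₀(d₂/d₁).
ΔL = −20·log₁₀(0.786/3.19) = 12.17 dB, so L₂ = 85.2 + (12.17) = 97.4 dB SPL.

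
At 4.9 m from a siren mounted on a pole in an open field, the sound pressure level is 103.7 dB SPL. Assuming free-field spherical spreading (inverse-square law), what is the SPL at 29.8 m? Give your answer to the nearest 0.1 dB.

88.0 dB SPL

For a point source in a free field, ΔL = −20·log₁₀(d₂/d₁).
ΔL = −20·log₁₀(29.8/4.9) = -15.68 dB, so L₂ = 103.7 + (-15.68) = 88.0 dB SPL.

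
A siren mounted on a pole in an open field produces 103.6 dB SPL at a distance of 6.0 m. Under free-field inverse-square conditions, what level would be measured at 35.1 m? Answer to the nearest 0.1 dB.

For a point source in a free field, ΔL = −20·log₁₀(d₂/d₁).
ΔL = −20·log₁₀(35.1/6.0) = -15.34 dB, so L₂ = 103.6 + (-15.34) = 88.3 dB SPL.

88.3 dB SPL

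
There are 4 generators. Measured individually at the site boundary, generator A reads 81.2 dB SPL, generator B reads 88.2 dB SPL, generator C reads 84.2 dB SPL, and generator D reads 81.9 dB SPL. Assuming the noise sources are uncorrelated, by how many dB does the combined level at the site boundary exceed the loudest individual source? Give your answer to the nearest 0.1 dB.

Incoherent sources sum as intensities:
L_total = 10·log₁₀(10^(81.2/10) + 10^(88.2/10) + 10^(84.2/10) + 10^(81.9/10)) = 90.83 dB SPL.
Excess over the loudest (88.2 dB): 90.83 − 88.2 = 2.6 dB.

2.6 dB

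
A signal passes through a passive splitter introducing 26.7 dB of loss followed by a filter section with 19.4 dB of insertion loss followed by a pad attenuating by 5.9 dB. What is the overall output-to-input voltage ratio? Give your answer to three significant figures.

Net gain = (−26.7) + (−19.4) + (−5.9) = -52.0 dB.
Voltage ratio = 10^(-52.0/20) = 0.00251.

0.00251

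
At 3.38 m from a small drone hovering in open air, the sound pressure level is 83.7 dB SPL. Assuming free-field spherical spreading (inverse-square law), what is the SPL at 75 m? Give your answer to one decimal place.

56.8 dB SPL

For a point source in a free field, ΔL = −20·log₁₀(d₂/d₁).
ΔL = −20·log₁₀(75/3.38) = -26.92 dB, so L₂ = 83.7 + (-26.92) = 56.8 dB SPL.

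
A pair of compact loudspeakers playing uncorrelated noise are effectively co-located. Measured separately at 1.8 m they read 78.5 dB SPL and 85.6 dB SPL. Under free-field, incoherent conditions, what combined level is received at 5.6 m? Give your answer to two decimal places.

76.52 dB SPL

Combined at 1.8 m: 10·log₁₀(10^(78.5/10)+10^(85.6/10)) = 86.374 dB SPL.
Then apply −20·log₁₀(5.6/1.8) = -9.858 dB → 76.52 dB SPL.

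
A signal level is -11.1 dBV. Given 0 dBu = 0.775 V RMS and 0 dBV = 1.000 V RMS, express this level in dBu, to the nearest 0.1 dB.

-8.9 dBu

The offset between the scales is 20·log₁₀(0.775/1.000) = −2.214 dB.
So dBu = -11.1 + 2.214 = -8.9 dBu.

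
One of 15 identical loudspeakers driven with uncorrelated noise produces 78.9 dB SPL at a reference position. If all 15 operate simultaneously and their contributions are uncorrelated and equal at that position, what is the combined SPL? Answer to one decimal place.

15 equal incoherent sources raise the level by 10·log₁₀(15) = 11.76 dB.
L_total = 78.9 + 11.76 = 90.7 dB SPL.

90.7 dB SPL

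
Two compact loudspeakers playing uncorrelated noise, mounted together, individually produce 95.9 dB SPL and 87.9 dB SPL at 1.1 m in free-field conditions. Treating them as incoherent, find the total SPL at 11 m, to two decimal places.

Combined at 1.1 m: 10·log₁₀(10^(95.9/10)+10^(87.9/10)) = 96.539 dB SPL.
Then apply −20·log₁₀(11/1.1) = -20.000 dB → 76.54 dB SPL.

76.54 dB SPL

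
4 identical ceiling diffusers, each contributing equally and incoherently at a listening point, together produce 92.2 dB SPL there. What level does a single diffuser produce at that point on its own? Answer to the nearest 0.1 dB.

4 equal incoherent sources add 10·log₁₀(4) = 6.02 dB over one source.
L_one = 92.2 − 6.02 = 86.2 dB SPL.

86.2 dB SPL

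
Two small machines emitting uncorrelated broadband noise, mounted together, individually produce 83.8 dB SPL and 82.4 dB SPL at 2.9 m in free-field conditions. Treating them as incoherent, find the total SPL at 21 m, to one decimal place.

Combined at 2.9 m: 10·log₁₀(10^(83.8/10)+10^(82.4/10)) = 86.17 dB SPL.
Then apply −20·log₁₀(21/2.9) = -17.20 dB → 69.0 dB SPL.

69.0 dB SPL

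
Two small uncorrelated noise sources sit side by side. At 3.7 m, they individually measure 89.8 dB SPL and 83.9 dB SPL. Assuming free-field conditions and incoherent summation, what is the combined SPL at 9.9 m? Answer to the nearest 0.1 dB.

Combined at 3.7 m: 10·log₁₀(10^(89.8/10)+10^(83.9/10)) = 90.79 dB SPL.
Then apply −20·log₁₀(9.9/3.7) = -8.55 dB → 82.2 dB SPL.

82.2 dB SPL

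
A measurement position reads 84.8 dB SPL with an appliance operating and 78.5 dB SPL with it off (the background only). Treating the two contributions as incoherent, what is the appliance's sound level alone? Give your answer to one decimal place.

83.6 dB SPL

Remove the background by subtracting linear intensities:
L_src = 10·log₁₀(10^(84.8/10) − 10^(78.5/10)) = 10·log₁₀(231200000) = 83.6 dB SPL.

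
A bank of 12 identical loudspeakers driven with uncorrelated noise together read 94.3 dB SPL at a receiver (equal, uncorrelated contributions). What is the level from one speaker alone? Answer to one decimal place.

12 equal incoherent sources add 10·log₁₀(12) = 10.79 dB over one source.
L_one = 94.3 − 10.79 = 83.5 dB SPL.

83.5 dB SPL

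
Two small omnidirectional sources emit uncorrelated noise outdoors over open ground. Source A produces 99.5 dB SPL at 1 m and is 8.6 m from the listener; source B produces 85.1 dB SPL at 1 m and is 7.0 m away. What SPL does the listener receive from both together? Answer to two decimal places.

At the listener: L_A = 99.5 − 20·log₁₀(8.6) = 80.810 dB; L_B = 85.1 − 20·log₁₀(7.0) = 68.198 dB.
Combined: 10·log₁₀(10^(80.810/10)+10^(68.198/10)) = 81.04 dB SPL.

81.04 dB SPL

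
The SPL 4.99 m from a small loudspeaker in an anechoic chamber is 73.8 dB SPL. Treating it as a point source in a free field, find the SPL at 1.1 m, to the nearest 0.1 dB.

86.9 dB SPL

Free-field point source: level drops by 20·log₁₀ of the distance ratio.
ΔL = −20·log₁₀(1.1/4.99) = 13.13 dB, so L₂ = 73.8 + (13.13) = 86.9 dB SPL.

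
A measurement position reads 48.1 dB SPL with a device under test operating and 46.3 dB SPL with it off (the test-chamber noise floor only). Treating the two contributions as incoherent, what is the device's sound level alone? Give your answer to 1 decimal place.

43.4 dB SPL

Subtract intensities: L_src = 10·log₁₀(10^(L_total/10) − 10^(L_bg/10)).
L_src = 10·log₁₀(10^(48.1/10) − 10^(46.3/10)) = 10·log₁₀(21910) = 43.4 dB SPL.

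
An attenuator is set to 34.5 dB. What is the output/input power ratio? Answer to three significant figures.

Power ratio = 10^(dB/10).
10^(-34.5/10) = 10^(-3.450) = 0.000355.

0.000355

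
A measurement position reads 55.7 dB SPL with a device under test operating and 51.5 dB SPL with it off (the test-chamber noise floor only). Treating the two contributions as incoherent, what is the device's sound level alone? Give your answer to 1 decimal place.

53.6 dB SPL

Subtract intensities: L_src = 10·log₁₀(10^(L_total/10) − 10^(L_bg/10)).
L_src = 10·log₁₀(10^(55.7/10) − 10^(51.5/10)) = 10·log₁₀(230300) = 53.6 dB SPL.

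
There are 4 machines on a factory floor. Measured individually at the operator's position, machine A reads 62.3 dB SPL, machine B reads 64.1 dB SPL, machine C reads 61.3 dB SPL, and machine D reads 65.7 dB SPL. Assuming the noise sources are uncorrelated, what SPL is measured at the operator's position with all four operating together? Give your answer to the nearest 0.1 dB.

Add the sources as powers (linear), then convert back to dB:
L_total = 10·log₁₀(10^(62.3/10) + 10^(64.1/10) + 10^(61.3/10) + 10^(65.7/10)) = 10·log₁₀(9333000) = 69.7 dB SPL.

69.7 dB SPL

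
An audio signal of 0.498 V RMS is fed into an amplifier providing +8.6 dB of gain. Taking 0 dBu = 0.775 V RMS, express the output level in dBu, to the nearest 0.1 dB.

Input level: 20·log₁₀(0.498/0.775) = -3.84 dBu.
Output: -3.84 + 8.6 = +4.8 dBu.

+4.8 dBu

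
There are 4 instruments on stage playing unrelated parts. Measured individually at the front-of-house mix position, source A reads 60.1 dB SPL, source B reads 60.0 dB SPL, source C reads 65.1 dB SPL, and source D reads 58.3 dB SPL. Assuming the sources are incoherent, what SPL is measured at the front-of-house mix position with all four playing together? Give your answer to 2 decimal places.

Add the sources as powers (linear), then convert back to dB:
L_total = 10·log₁₀(10^(60.1/10) + 10^(60.0/10) + 10^(65.1/10) + 10^(58.3/10)) = 10·log₁₀(5935000) = 67.73 dB SPL.

67.73 dB SPL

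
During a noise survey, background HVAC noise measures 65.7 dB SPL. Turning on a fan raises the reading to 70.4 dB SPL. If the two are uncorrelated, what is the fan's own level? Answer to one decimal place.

68.6 dB SPL

Background correction is a power subtraction:
L_src = 10·log₁₀(10^(70.4/10) − 10^(65.7/10)) = 10·log₁₀(7249000) = 68.6 dB SPL.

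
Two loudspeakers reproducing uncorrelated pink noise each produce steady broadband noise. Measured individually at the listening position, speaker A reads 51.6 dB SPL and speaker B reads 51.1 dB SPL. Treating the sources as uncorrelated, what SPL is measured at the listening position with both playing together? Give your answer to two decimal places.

Incoherent sources sum as intensities:
L_total = 10·log₁₀(10^(51.6/10) + 10^(51.1/10)) = 10·log₁₀(273400) = 54.37 dB SPL.

54.37 dB SPL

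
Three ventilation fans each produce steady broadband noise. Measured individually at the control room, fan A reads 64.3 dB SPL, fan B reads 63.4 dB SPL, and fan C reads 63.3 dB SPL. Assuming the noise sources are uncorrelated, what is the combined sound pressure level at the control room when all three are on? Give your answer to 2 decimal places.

68.46 dB SPL

Add the sources as powers (linear), then convert back to dB:
L_total = 10·log₁₀(10^(64.3/10) + 10^(63.4/10) + 10^(63.3/10)) = 10·log₁₀(7017000) = 68.46 dB SPL.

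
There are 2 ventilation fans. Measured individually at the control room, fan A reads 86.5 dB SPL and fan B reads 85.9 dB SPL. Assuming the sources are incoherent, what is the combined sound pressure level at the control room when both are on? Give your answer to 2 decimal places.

Uncorrelated sources add in intensity (power), not in dB.
L_total = 10·log₁₀(10^(86.5/10) + 10^(85.9/10)) = 10·log₁₀(835700000) = 89.22 dB SPL.

89.22 dB SPL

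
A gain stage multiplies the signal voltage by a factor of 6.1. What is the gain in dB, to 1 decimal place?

15.7 dB

Voltage is an amplitude quantity, so gain = 20·log₁₀(V_out/V_in).
20·log₁₀(6.1) = 15.7 dB.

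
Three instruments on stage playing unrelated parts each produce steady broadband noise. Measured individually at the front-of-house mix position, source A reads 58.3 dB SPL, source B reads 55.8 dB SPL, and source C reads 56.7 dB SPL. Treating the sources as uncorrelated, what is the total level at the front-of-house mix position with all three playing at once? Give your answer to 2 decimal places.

Incoherent sources sum as intensities:
L_total = 10·log₁₀(10^(58.3/10) + 10^(55.8/10) + 10^(56.7/10)) = 10·log₁₀(1524000) = 61.83 dB SPL.

61.83 dB SPL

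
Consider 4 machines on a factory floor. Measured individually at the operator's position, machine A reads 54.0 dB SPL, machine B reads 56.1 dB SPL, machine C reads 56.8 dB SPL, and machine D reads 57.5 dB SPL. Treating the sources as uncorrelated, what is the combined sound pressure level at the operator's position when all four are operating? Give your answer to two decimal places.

62.30 dB SPL

Uncorrelated sources add in intensity (power), not in dB.
L_total = 10·log₁₀(10^(54.0/10) + 10^(56.1/10) + 10^(56.8/10) + 10^(57.5/10)) = 10·log₁₀(1700000) = 62.30 dB SPL.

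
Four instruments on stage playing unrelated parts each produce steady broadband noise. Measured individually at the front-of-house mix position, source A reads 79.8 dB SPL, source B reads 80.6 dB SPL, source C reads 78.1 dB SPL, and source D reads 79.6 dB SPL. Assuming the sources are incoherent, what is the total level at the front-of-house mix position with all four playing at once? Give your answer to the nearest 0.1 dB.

Add the sources as powers (linear), then convert back to dB:
L_total = 10·log₁₀(10^(79.8/10) + 10^(80.6/10) + 10^(78.1/10) + 10^(79.6/10)) = 10·log₁₀(366100000) = 85.6 dB SPL.

85.6 dB SPL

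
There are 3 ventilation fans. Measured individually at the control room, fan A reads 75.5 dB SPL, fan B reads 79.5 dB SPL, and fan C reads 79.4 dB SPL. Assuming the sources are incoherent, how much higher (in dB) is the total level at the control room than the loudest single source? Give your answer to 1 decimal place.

Add the sources as powers (linear), then convert back to dB:
L_total = 10·log₁₀(10^(75.5/10) + 10^(79.5/10) + 10^(79.4/10)) = 83.26 dB SPL.
Excess over the loudest (79.5 dB): 83.26 − 79.5 = 3.8 dB.

3.8 dB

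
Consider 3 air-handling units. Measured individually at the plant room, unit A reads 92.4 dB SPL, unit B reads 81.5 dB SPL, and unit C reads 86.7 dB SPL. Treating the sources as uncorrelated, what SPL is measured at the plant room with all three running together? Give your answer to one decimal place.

93.7 dB SPL

Incoherent sources sum as intensities:
L_total = 10·log₁₀(10^(92.4/10) + 10^(81.5/10) + 10^(86.7/10)) = 10·log₁₀(2347000000) = 93.7 dB SPL.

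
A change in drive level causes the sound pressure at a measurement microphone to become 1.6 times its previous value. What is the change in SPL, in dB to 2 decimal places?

4.08 dB

SPL change from a pressure ratio uses the 20·log₁₀ form:
20·log₁₀(1.6) = 4.08 dB.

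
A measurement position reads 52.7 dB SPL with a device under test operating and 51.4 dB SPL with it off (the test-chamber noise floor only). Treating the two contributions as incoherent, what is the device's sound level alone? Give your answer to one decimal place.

Background correction is a power subtraction:
L_src = 10·log₁₀(10^(52.7/10) − 10^(51.4/10)) = 10·log₁₀(48170) = 46.8 dB SPL.

46.8 dB SPL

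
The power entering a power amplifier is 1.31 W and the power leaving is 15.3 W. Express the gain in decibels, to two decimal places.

Power is a power quantity, so gain = 10·log₁₀(P_out/P_in).
10·log₁₀(15.3/1.31) = 10·log₁₀(11.68) = 10.67 dB.

10.67 dB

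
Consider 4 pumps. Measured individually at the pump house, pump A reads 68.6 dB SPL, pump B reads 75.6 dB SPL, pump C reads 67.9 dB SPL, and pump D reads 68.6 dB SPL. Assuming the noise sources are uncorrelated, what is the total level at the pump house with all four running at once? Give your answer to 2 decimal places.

77.56 dB SPL

Incoherent sources sum as intensities:
L_total = 10·log₁₀(10^(68.6/10) + 10^(75.6/10) + 10^(67.9/10) + 10^(68.6/10)) = 10·log₁₀(56960000) = 77.56 dB SPL.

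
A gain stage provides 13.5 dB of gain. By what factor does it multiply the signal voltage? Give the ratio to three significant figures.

4.73

Voltage ratio = 10^(dB/20).
10^(13.5/20) = 10^(0.6750) = 4.73.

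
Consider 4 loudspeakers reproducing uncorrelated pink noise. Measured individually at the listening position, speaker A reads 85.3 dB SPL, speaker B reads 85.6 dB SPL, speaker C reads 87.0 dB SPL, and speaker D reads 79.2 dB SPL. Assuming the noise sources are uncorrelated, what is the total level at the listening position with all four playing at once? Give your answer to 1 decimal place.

91.1 dB SPL

Incoherent sources sum as intensities:
L_total = 10·log₁₀(10^(85.3/10) + 10^(85.6/10) + 10^(87.0/10) + 10^(79.2/10)) = 10·log₁₀(1286000000) = 91.1 dB SPL.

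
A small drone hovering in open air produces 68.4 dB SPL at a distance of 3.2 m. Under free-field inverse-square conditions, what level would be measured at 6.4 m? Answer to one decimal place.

For a point source in a free field, ΔL = −20·log₁₀(d₂/d₁).
ΔL = −20·log₁₀(6.4/3.2) = -6.02 dB, so L₂ = 68.4 + (-6.02) = 62.4 dB SPL.

62.4 dB SPL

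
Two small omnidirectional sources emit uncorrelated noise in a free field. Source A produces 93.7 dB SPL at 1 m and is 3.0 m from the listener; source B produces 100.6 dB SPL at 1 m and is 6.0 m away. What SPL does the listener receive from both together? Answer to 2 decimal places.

At the listener: L_A = 93.7 − 20·log₁₀(3.0) = 84.158 dB; L_B = 100.6 − 20·log₁₀(6.0) = 85.037 dB.
Combined: 10·log₁₀(10^(84.158/10)+10^(85.037/10)) = 87.63 dB SPL.

87.63 dB SPL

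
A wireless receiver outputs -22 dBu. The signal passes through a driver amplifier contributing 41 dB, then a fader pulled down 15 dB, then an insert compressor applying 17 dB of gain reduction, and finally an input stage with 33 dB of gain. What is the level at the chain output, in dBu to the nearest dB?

+20 dBu

Gain stages sum in dB:
-22 + 41 − 15 − 17 + 33 = +20 dBu.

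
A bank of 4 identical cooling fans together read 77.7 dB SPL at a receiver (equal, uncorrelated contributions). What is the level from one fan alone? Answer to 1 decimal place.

71.7 dB SPL

4 equal incoherent sources add 10·log₁₀(4) = 6.02 dB over one source.
L_one = 77.7 − 6.02 = 71.7 dB SPL.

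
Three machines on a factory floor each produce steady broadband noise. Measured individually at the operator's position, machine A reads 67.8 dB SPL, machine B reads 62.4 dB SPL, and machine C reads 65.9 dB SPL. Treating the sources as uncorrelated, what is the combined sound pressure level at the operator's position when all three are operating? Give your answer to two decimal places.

Incoherent sources sum as intensities:
L_total = 10·log₁₀(10^(67.8/10) + 10^(62.4/10) + 10^(65.9/10)) = 10·log₁₀(11650000) = 70.66 dB SPL.

70.66 dB SPL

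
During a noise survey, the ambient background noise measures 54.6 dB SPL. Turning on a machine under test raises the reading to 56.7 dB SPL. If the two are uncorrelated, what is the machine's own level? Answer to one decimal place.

Background correction is a power subtraction:
L_src = 10·log₁₀(10^(56.7/10) − 10^(54.6/10)) = 10·log₁₀(179300) = 52.5 dB SPL.

52.5 dB SPL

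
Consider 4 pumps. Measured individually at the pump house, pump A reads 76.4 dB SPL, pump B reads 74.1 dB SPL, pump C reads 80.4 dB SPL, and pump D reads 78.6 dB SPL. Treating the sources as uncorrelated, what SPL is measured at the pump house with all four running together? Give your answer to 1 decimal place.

84.0 dB SPL

Add the sources as powers (linear), then convert back to dB:
L_total = 10·log₁₀(10^(76.4/10) + 10^(74.1/10) + 10^(80.4/10) + 10^(78.6/10)) = 10·log₁₀(251400000) = 84.0 dB SPL.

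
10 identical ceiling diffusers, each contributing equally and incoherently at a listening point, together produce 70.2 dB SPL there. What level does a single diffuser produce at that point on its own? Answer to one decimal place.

60.2 dB SPL

10 equal incoherent sources add 10·log₁₀(10) = 10.00 dB over one source.
L_one = 70.2 − 10.00 = 60.2 dB SPL.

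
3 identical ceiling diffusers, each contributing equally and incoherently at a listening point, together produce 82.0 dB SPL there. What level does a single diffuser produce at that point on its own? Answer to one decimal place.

77.2 dB SPL

3 equal incoherent sources add 10·log₁₀(3) = 4.77 dB over one source.
L_one = 82.0 − 4.77 = 77.2 dB SPL.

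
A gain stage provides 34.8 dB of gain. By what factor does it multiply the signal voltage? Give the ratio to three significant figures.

55.0

Voltage ratio = 10^(dB/20).
10^(34.8/20) = 10^(1.740) = 55.0.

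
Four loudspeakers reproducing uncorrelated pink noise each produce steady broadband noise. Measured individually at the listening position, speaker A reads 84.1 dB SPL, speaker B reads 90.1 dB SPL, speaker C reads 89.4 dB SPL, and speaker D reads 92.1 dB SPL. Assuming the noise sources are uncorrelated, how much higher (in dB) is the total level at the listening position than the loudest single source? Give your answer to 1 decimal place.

Incoherent sources sum as intensities:
L_total = 10·log₁₀(10^(84.1/10) + 10^(90.1/10) + 10^(89.4/10) + 10^(92.1/10)) = 95.77 dB SPL.
Excess over the loudest (92.1 dB): 95.77 − 92.1 = 3.7 dB.

3.7 dB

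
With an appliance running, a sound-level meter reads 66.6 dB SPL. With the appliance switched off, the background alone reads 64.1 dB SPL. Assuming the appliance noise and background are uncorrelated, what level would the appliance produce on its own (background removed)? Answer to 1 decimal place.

63.0 dB SPL

Background correction is a power subtraction:
L_src = 10·log₁₀(10^(66.6/10) − 10^(64.1/10)) = 10·log₁₀(2000000) = 63.0 dB SPL.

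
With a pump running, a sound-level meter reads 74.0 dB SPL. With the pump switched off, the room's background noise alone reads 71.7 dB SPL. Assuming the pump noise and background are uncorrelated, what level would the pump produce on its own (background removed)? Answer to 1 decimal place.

Remove the background by subtracting linear intensities:
L_src = 10·log₁₀(10^(74.0/10) − 10^(71.7/10)) = 10·log₁₀(10330000) = 70.1 dB SPL.

70.1 dB SPL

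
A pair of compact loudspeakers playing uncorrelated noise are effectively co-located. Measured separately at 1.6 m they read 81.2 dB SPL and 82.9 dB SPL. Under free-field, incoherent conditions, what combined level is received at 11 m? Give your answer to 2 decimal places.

Combined at 1.6 m: 10·log₁₀(10^(81.2/10)+10^(82.9/10)) = 85.143 dB SPL.
Then apply −20·log₁₀(11/1.6) = -16.745 dB → 68.40 dB SPL.

68.40 dB SPL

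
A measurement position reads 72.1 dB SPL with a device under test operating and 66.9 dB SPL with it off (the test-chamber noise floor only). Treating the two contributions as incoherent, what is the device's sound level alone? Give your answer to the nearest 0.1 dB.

70.5 dB SPL

Remove the background by subtracting linear intensities:
L_src = 10·log₁₀(10^(72.1/10) − 10^(66.9/10)) = 10·log₁₀(11320000) = 70.5 dB SPL.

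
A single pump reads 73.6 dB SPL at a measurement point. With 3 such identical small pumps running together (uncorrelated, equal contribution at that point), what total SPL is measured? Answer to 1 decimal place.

3 equal incoherent sources raise the level by 10·log₁₀(3) = 4.77 dB.
L_total = 73.6 + 4.77 = 78.4 dB SPL.

78.4 dB SPL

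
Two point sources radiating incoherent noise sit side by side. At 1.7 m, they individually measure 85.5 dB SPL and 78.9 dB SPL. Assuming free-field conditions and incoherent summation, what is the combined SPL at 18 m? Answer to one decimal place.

65.9 dB SPL

Combined at 1.7 m: 10·log₁₀(10^(85.5/10)+10^(78.9/10)) = 86.36 dB SPL.
Then apply −20·log₁₀(18/1.7) = -20.50 dB → 65.9 dB SPL.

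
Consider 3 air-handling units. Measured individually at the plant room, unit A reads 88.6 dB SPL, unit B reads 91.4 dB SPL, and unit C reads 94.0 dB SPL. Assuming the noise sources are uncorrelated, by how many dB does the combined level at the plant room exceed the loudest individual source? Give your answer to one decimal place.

2.6 dB

Incoherent sources sum as intensities:
L_total = 10·log₁₀(10^(88.6/10) + 10^(91.4/10) + 10^(94.0/10)) = 96.64 dB SPL.
Excess over the loudest (94.0 dB): 96.64 − 94.0 = 2.6 dB.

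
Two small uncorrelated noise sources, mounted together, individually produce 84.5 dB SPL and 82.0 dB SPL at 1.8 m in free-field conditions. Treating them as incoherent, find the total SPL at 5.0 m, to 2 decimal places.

Combined at 1.8 m: 10·log₁₀(10^(84.5/10)+10^(82.0/10)) = 86.438 dB SPL.
Then apply −20·log₁₀(5.0/1.8) = -8.874 dB → 77.56 dB SPL.

77.56 dB SPL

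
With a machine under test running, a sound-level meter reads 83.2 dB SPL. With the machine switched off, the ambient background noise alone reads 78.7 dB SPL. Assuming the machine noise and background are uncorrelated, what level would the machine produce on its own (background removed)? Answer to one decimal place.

Background correction is a power subtraction:
L_src = 10·log₁₀(10^(83.2/10) − 10^(78.7/10)) = 10·log₁₀(134800000) = 81.3 dB SPL.

81.3 dB SPL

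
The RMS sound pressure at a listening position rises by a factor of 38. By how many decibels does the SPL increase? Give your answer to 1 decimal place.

31.6 dB

SPL change from a pressure ratio uses the 20·log₁₀ form:
20·log₁₀(38) = 31.6 dB.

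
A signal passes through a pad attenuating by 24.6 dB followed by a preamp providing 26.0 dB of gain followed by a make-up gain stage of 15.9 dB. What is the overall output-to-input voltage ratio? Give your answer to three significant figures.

Net gain = (−24.6) + 26.0 + 15.9 = 17.3 dB.
Voltage ratio = 10^(17.3/20) = 7.33.

7.33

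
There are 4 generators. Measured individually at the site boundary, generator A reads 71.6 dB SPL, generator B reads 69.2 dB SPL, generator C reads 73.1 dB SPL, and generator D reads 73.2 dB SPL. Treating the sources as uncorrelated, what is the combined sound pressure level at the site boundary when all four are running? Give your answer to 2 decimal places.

Add the sources as powers (linear), then convert back to dB:
L_total = 10·log₁₀(10^(71.6/10) + 10^(69.2/10) + 10^(73.1/10) + 10^(73.2/10)) = 10·log₁₀(64080000) = 78.07 dB SPL.

78.07 dB SPL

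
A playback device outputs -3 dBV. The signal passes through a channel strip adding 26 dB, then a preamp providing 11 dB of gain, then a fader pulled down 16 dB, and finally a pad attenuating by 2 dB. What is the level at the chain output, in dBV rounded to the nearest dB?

Cascaded gains and losses add directly in dB.
-3 + 26 + 11 − 16 − 2 = +16 dBV.

+16 dBV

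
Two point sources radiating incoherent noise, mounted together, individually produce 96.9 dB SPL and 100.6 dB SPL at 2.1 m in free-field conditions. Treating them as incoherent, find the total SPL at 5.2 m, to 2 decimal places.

94.27 dB SPL

Combined at 2.1 m: 10·log₁₀(10^(96.9/10)+10^(100.6/10)) = 102.143 dB SPL.
Then apply −20·log₁₀(5.2/2.1) = -7.876 dB → 94.27 dB SPL.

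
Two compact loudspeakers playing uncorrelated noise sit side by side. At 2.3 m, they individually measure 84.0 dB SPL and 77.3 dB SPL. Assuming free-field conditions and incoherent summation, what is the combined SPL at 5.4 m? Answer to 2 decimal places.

Combined at 2.3 m: 10·log₁₀(10^(84.0/10)+10^(77.3/10)) = 84.841 dB SPL.
Then apply −20·log₁₀(5.4/2.3) = -7.413 dB → 77.43 dB SPL.

77.43 dB SPL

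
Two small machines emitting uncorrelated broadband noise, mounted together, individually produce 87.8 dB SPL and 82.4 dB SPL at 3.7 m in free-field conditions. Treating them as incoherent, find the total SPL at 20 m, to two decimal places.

74.24 dB SPL

Combined at 3.7 m: 10·log₁₀(10^(87.8/10)+10^(82.4/10)) = 88.901 dB SPL.
Then apply −20·log₁₀(20/3.7) = -14.657 dB → 74.24 dB SPL.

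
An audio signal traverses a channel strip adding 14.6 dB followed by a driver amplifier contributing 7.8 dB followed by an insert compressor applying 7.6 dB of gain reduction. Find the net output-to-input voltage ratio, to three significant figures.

5.50

Net gain = 14.6 + 7.8 + (−7.6) = 14.8 dB.
Voltage ratio = 10^(14.8/20) = 5.50.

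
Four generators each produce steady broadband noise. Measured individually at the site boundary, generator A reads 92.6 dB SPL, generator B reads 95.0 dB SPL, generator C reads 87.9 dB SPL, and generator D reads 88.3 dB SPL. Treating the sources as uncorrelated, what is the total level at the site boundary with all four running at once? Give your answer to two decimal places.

Add the sources as powers (linear), then convert back to dB:
L_total = 10·log₁₀(10^(92.6/10) + 10^(95.0/10) + 10^(87.9/10) + 10^(88.3/10)) = 10·log₁₀(6275000000) = 97.98 dB SPL.

97.98 dB SPL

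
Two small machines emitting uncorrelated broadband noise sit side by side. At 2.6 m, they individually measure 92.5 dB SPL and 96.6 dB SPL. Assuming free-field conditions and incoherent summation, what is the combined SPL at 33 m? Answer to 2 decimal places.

75.96 dB SPL

Combined at 2.6 m: 10·log₁₀(10^(92.5/10)+10^(96.6/10)) = 98.027 dB SPL.
Then apply −20·log₁₀(33/2.6) = -22.071 dB → 75.96 dB SPL.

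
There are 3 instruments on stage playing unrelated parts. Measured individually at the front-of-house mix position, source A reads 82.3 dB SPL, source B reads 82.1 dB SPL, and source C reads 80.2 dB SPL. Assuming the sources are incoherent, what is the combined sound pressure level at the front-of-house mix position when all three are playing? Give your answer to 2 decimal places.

Incoherent sources sum as intensities:
L_total = 10·log₁₀(10^(82.3/10) + 10^(82.1/10) + 10^(80.2/10)) = 10·log₁₀(436700000) = 86.40 dB SPL.

86.40 dB SPL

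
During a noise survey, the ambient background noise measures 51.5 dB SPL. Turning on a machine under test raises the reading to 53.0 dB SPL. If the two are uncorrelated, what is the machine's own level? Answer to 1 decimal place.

47.7 dB SPL

Background correction is a power subtraction:
L_src = 10·log₁₀(10^(53.0/10) − 10^(51.5/10)) = 10·log₁₀(58270) = 47.7 dB SPL.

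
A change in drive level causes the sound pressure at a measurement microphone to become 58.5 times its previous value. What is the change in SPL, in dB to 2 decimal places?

35.34 dB

Sound pressure is an amplitude quantity: ΔL = 20·log₁₀(p₂/p₁).
20·log₁₀(58.5) = 35.34 dB.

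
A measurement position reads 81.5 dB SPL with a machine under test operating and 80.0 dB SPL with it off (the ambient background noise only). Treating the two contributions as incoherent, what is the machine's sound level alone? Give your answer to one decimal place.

76.2 dB SPL

Background correction is a power subtraction:
L_src = 10·log₁₀(10^(81.5/10) − 10^(80.0/10)) = 10·log₁₀(41250000) = 76.2 dB SPL.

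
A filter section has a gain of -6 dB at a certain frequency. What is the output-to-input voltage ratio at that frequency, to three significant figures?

Voltage ratio = 10^(dB/20).
10^(-6/20) = 10^(-0.3000) = 0.501.

0.501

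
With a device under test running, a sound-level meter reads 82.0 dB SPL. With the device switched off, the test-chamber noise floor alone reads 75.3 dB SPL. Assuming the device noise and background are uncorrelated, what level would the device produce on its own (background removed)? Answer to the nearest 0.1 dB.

81.0 dB SPL

Background correction is a power subtraction:
L_src = 10·log₁₀(10^(82.0/10) − 10^(75.3/10)) = 10·log₁₀(124600000) = 81.0 dB SPL.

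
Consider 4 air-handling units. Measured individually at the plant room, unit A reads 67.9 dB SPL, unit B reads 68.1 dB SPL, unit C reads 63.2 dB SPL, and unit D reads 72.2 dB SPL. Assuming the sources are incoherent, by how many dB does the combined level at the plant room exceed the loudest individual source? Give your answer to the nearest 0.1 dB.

2.8 dB

Uncorrelated sources add in intensity (power), not in dB.
L_total = 10·log₁₀(10^(67.9/10) + 10^(68.1/10) + 10^(63.2/10) + 10^(72.2/10)) = 74.96 dB SPL.
Excess over the loudest (72.2 dB): 74.96 − 72.2 = 2.8 dB.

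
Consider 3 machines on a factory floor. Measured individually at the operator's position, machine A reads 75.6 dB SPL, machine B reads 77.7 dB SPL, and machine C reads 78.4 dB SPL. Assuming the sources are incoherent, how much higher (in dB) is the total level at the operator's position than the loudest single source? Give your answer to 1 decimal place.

3.8 dB

Incoherent sources sum as intensities:
L_total = 10·log₁₀(10^(75.6/10) + 10^(77.7/10) + 10^(78.4/10)) = 82.16 dB SPL.
Excess over the loudest (78.4 dB): 82.16 − 78.4 = 3.8 dB.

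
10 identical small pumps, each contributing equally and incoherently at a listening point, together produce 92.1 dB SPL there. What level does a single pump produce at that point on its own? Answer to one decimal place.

82.1 dB SPL

10 equal incoherent sources add 10·log₁₀(10) = 10.00 dB over one source.
L_one = 92.1 − 10.00 = 82.1 dB SPL.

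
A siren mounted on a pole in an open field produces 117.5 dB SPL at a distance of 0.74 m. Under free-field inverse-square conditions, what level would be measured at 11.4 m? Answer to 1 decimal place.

93.7 dB SPL

Inverse-square spreading gives ΔL = −20·log₁₀(d₂/d₁).
ΔL = −20·log₁₀(11.4/0.74) = -23.75 dB, so L₂ = 117.5 + (-23.75) = 93.7 dB SPL.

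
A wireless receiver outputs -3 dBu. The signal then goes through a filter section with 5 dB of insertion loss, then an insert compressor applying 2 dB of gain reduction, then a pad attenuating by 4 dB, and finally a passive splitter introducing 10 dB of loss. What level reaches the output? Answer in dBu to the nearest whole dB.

In dB, series stages simply add:
-3 − 5 − 2 − 4 − 10 = -24 dBu.

-24 dBu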